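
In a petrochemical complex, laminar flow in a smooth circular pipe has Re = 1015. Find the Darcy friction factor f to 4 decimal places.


f = 64 / Re
f = 64 / 1015
f = 0.0631


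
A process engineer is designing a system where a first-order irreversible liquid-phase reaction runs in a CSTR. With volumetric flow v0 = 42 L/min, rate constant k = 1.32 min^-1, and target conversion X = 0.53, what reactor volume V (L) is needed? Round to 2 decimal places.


V = v0 * X / (k * (1 - X))
V = 42 * 0.53 / (1.32 * (1 - 0.53))
V = 22.26 / (1.32 * 0.47)
V = 22.26 / 0.6204
V = 35.88 L


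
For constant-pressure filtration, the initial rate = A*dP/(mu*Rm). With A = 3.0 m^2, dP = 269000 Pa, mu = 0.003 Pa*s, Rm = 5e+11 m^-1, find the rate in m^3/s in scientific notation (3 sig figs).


rate = A * dP / (mu * Rm)
rate = 3.0 * 269000 / (0.003 * 5e+11)
rate = 807000.0 / 1.500e+09
rate = 5.38e-04 m^3/s


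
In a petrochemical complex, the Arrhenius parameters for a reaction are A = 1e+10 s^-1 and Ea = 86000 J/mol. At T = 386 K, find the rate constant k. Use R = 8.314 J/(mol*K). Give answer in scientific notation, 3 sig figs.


k = A * exp(-Ea/(R*T))
k = 1e+10 * exp(-86000 / (8.314 * 386))
k = 1e+10 * exp(-26.797922)
k = 2.30e-02


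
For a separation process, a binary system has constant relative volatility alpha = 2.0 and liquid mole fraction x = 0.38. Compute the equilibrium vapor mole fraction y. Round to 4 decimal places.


y = alpha*x / (1 + (alpha-1)*x)
y = 2.0*0.38 / (1 + (2.0-1)*0.38)
y = 0.76 / (1 + 0.38)
y = 0.76 / 1.38
y = 0.5507


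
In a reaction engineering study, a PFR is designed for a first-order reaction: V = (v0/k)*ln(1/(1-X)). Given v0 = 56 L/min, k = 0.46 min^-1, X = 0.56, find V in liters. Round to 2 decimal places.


V = (v0/k) * ln(1/(1-X))
V = (56/0.46) * ln(1/(1-0.56))
V = 121.73913 * ln(2.272727)
V = 121.73913 * 0.82098
V = 99.95 L


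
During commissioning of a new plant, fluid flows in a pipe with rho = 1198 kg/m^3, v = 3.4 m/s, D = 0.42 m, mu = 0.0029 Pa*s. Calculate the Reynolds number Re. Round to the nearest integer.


Re = rho * v * D / mu
Re = 1198 * 3.4 * 0.42 / 0.0029
Re = 1710.744 / 0.0029
Re = 589912


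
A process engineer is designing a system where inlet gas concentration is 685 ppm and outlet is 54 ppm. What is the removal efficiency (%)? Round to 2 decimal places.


Efficiency = (G_in - G_out) / G_in * 100%
Efficiency = (685 - 54) / 685 * 100
Efficiency = 631 / 685 * 100
Efficiency = 92.12%


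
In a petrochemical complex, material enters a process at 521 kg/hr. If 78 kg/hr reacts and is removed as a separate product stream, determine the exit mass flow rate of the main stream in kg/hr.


Steady-state mass balance on the main outlet: F_out = F_in - F_removed
F_out = 521 - 78
F_out = 443 kg/hr


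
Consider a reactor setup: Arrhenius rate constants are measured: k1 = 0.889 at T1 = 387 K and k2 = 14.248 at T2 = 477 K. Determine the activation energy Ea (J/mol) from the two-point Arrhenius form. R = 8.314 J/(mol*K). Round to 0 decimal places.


Ea = R * ln(k2/k1) / (1/T1 - 1/T2)
ln(k2/k1) = ln(14.248/0.889) = 2.7742746
1/T1 - 1/T2 = 1/387 - 1/477 = 0.000487543269
Ea = 8.314 * 2.7742746 / 0.000487543269
Ea = 47309 J/mol


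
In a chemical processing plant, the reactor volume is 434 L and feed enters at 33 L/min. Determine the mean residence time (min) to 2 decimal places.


tau = V / v0
tau = 434 / 33
tau = 13.15 min


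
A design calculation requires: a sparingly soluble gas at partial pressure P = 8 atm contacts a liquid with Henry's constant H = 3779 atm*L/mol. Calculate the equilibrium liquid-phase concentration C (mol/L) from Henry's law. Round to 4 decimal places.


C = P / H
C = 8 / 3779
C = 0.0021 mol/L


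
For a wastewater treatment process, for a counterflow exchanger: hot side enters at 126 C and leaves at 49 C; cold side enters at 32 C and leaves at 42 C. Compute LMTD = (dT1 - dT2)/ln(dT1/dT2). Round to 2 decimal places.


dT1 = Th_in - Tc_out = 126 - 42 = 84
dT2 = Th_out - Tc_in = 49 - 32 = 17
LMTD = (dT1 - dT2) / ln(dT1/dT2)
LMTD = (84 - 17) / ln(84/17)
LMTD = 41.94 K


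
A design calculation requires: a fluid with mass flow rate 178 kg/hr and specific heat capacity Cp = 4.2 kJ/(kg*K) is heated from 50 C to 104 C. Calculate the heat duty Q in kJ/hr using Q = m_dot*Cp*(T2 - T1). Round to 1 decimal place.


Q = m_dot * Cp * (T2 - T1)
Q = 178 * 4.2 * (104 - 50)
Q = 178 * 4.2 * 54
Q = 40370.4 kJ/hr


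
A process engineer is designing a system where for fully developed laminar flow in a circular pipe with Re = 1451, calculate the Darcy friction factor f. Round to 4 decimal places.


f = 64 / Re
f = 64 / 1451
f = 0.0441


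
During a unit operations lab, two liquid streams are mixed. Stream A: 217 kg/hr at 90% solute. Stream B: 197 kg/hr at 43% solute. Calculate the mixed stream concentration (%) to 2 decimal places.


Mass balance on solute: F1*x1 + F2*x2 = F3*x3
F3 = F1 + F2 = 217 + 197 = 414 kg/hr
x3 = (F1*x1 + F2*x2)/F3
x3 = (217*0.9 + 197*0.43) / 414
x3 = 67.64%


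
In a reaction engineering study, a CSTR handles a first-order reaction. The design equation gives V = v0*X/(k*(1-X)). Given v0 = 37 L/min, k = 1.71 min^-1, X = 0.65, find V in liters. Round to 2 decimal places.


V = v0 * X / (k * (1 - X))
V = 37 * 0.65 / (1.71 * (1 - 0.65))
V = 24.05 / (1.71 * 0.35)
V = 24.05 / 0.5985
V = 40.18 L


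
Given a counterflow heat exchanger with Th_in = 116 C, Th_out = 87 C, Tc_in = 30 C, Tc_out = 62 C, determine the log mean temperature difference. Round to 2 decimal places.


dT1 = Th_in - Tc_out = 116 - 62 = 54
dT2 = Th_out - Tc_in = 87 - 30 = 57
LMTD = (dT1 - dT2) / ln(dT1/dT2)
LMTD = (54 - 57) / ln(54/57)
LMTD = 55.49 K


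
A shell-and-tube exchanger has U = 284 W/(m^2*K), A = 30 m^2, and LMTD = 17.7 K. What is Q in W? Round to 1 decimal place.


Q = U * A * LMTD
Q = 284 * 30 * 17.7
Q = 150804.0 W


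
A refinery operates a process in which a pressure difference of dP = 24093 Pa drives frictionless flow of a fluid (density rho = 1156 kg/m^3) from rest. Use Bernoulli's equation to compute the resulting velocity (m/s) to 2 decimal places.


v = sqrt(2*dP/rho)
v = sqrt(2*24093/1156)
v = sqrt(41.683391)
v = 6.46 m/s


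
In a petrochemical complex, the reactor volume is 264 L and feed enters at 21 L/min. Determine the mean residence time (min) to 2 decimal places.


tau = V / v0
tau = 264 / 21
tau = 12.57 min


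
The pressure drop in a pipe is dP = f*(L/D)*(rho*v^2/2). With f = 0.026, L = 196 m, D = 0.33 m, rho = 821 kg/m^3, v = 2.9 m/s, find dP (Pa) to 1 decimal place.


dP = f * (L/D) * (rho*v^2/2)
dP = 0.026 * (196/0.33) * (821*2.9^2/2)
L/D = 593.93939394
rho*v^2/2 = 821*8.41/2 = 3452.305
dP = 0.026 * 593.93939394 * 3452.305
dP = 53312.0 Pa


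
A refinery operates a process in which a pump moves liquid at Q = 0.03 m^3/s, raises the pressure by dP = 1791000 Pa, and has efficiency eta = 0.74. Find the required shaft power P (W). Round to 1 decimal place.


P = Q * dP / eta
P = 0.03 * 1791000 / 0.74
P = 53730.0 / 0.74
P = 72608.1 W


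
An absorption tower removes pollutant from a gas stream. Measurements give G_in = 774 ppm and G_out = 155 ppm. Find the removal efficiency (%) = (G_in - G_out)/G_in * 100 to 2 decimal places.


Efficiency = (G_in - G_out) / G_in * 100%
Efficiency = (774 - 155) / 774 * 100
Efficiency = 619 / 774 * 100
Efficiency = 79.97%


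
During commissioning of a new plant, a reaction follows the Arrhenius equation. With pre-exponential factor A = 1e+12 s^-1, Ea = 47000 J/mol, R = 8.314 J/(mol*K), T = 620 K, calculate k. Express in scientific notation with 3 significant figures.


k = A * exp(-Ea/(R*T))
k = 1e+12 * exp(-47000 / (8.314 * 620))
k = 1e+12 * exp(-9.117928)
k = 1.10e+08


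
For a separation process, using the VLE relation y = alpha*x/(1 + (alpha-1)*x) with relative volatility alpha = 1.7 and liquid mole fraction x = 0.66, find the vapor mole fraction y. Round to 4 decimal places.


y = alpha*x / (1 + (alpha-1)*x)
y = 1.7*0.66 / (1 + (1.7-1)*0.66)
y = 1.122 / (1 + 0.462)
y = 1.122 / 1.462
y = 0.7674


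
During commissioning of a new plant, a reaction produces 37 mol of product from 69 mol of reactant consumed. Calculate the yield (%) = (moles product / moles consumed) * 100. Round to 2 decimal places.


Yield = (moles product / moles consumed) * 100%
Yield = (37 / 69) * 100
Yield = 0.5362 * 100
Yield = 53.62%


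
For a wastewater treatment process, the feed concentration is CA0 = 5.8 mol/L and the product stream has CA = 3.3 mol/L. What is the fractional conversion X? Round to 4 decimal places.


X = (CA0 - CA) / CA0
X = (5.8 - 3.3) / 5.8
X = 2.5 / 5.8
X = 0.4310


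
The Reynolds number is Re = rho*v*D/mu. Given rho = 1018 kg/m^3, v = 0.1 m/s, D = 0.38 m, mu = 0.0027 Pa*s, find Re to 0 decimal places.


Re = rho * v * D / mu
Re = 1018 * 0.1 * 0.38 / 0.0027
Re = 38.684 / 0.0027
Re = 14327


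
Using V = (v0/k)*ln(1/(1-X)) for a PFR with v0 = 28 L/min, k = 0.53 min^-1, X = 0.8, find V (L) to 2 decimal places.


V = (v0/k) * ln(1/(1-X))
V = (28/0.53) * ln(1/(1-0.8))
V = 52.830189 * ln(5.0)
V = 52.830189 * 1.609438
V = 85.03 L


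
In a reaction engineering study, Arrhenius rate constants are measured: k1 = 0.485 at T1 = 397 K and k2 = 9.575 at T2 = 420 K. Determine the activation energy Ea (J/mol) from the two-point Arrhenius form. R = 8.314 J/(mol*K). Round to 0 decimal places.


Ea = R * ln(k2/k1) / (1/T1 - 1/T2)
ln(k2/k1) = ln(9.575/0.485) = 2.9827619
1/T1 - 1/T2 = 1/397 - 1/420 = 0.000137939307
Ea = 8.314 * 2.9827619 / 0.000137939307
Ea = 179780 J/mol


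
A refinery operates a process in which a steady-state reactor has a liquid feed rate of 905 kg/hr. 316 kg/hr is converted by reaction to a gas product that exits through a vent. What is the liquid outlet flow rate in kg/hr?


Steady-state mass balance on the main outlet: F_out = F_in - F_removed
F_out = 905 - 316
F_out = 589 kg/hr


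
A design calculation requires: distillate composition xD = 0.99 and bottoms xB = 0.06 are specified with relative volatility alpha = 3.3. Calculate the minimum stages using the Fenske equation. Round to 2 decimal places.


N_min = ln((xD*(1-xB))/(xB*(1-xD))) / ln(alpha)
Numerator inside ln: 0.9306 / 0.0006 = 1551.0
ln(1551.0) = 7.346655
ln(alpha) = ln(3.3) = 1.193922
N_min = 7.346655 / 1.193922 = 6.15


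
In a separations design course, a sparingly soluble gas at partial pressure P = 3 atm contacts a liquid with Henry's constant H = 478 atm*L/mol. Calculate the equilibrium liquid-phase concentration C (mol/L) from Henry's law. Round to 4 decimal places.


C = P / H
C = 3 / 478
C = 0.0063 mol/L


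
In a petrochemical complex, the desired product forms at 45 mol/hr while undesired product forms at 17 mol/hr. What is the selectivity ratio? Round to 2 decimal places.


S = desired product rate / undesired product rate
S = 45 / 17
S = 2.65


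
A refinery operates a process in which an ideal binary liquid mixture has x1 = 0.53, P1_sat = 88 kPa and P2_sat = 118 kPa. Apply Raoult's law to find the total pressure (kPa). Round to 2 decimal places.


P = x1*P1_sat + x2*P2_sat
x2 = 1 - x1 = 1 - 0.53 = 0.47
P = 0.53*88 + 0.47*118
P = 46.64 + 55.46
P = 102.10 kPa


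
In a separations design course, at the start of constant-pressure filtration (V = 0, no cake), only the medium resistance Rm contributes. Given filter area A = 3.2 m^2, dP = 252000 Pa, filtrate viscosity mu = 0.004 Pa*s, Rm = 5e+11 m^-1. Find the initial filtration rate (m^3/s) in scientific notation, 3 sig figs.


rate = A * dP / (mu * Rm)
rate = 3.2 * 252000 / (0.004 * 5e+11)
rate = 806400.0 / 2.000e+09
rate = 4.03e-04 m^3/s


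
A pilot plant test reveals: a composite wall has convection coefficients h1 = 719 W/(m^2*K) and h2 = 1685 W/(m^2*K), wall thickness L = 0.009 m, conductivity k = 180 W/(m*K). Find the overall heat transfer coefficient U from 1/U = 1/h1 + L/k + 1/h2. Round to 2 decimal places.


1/U = 1/h1 + L/k + 1/h2
1/U = 1/719 + 0.009/180 + 1/1685
1/U = 0.0013908206 + 5e-05 + 0.0005934718
1/U = 0.0020342924
U = 491.57 W/(m^2*K)


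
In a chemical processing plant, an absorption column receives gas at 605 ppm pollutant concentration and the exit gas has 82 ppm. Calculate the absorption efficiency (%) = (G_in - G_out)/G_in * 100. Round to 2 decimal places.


Efficiency = (G_in - G_out) / G_in * 100%
Efficiency = (605 - 82) / 605 * 100
Efficiency = 523 / 605 * 100
Efficiency = 86.45%


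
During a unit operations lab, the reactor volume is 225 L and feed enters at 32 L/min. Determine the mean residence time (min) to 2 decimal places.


tau = V / v0
tau = 225 / 32
tau = 7.03 min


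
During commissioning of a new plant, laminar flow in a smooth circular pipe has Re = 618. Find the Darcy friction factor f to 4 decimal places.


f = 64 / Re
f = 64 / 618
f = 0.1036


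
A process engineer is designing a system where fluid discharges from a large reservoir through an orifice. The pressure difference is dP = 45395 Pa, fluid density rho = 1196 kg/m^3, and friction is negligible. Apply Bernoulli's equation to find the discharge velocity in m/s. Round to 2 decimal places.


v = sqrt(2*dP/rho)
v = sqrt(2*45395/1196)
v = sqrt(75.911371)
v = 8.71 m/s


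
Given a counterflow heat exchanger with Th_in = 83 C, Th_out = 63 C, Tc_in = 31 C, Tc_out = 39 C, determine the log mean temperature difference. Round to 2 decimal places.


dT1 = Th_in - Tc_out = 83 - 39 = 44
dT2 = Th_out - Tc_in = 63 - 31 = 32
LMTD = (dT1 - dT2) / ln(dT1/dT2)
LMTD = (44 - 32) / ln(44/32)
LMTD = 37.68 K


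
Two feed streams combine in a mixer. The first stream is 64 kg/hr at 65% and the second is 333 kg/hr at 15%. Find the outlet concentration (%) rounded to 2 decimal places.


Mass balance on solute: F1*x1 + F2*x2 = F3*x3
F3 = F1 + F2 = 64 + 333 = 397 kg/hr
x3 = (F1*x1 + F2*x2)/F3
x3 = (64*0.65 + 333*0.15) / 397
x3 = 23.06%


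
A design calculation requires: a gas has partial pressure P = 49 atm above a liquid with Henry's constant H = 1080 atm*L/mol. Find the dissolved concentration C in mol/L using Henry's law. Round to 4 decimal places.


C = P / H
C = 49 / 1080
C = 0.0454 mol/L


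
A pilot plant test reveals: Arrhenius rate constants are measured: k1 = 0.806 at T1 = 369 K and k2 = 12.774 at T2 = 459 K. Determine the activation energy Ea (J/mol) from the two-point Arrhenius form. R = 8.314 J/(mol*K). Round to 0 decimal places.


Ea = R * ln(k2/k1) / (1/T1 - 1/T2)
ln(k2/k1) = ln(12.774/0.806) = 2.7630834
1/T1 - 1/T2 = 1/369 - 1/459 = 0.000531377863
Ea = 8.314 * 2.7630834 / 0.000531377863
Ea = 43232 J/mol


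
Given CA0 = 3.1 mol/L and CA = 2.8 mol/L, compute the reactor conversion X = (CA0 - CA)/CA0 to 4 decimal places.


X = (CA0 - CA) / CA0
X = (3.1 - 2.8) / 3.1
X = 0.3 / 3.1
X = 0.0968


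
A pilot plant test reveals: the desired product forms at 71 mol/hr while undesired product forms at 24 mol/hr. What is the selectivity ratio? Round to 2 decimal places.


S = desired product rate / undesired product rate
S = 71 / 24
S = 2.96


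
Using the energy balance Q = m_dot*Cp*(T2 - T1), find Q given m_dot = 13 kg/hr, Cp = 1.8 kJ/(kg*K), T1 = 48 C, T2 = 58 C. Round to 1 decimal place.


Q = m_dot * Cp * (T2 - T1)
Q = 13 * 1.8 * (58 - 48)
Q = 13 * 1.8 * 10
Q = 234.0 kJ/hr


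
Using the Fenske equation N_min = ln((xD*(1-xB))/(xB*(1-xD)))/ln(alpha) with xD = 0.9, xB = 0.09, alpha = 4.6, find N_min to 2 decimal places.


N_min = ln((xD*(1-xB))/(xB*(1-xD))) / ln(alpha)
Numerator inside ln: 0.819 / 0.009 = 91.0
ln(91.0) = 4.51086
ln(alpha) = ln(4.6) = 1.526056
N_min = 4.51086 / 1.526056 = 2.96


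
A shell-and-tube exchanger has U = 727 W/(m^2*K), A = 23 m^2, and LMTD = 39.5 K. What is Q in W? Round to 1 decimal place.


Q = U * A * LMTD
Q = 727 * 23 * 39.5
Q = 660479.5 W


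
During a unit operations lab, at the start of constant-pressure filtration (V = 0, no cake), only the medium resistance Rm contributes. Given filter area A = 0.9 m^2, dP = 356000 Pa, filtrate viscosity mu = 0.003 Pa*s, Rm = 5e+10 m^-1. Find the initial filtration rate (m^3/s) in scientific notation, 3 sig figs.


rate = A * dP / (mu * Rm)
rate = 0.9 * 356000 / (0.003 * 5e+10)
rate = 320400.0 / 1.500e+08
rate = 2.14e-03 m^3/s


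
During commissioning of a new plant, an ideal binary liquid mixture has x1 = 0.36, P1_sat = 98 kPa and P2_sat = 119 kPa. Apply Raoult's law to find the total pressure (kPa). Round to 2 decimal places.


P = x1*P1_sat + x2*P2_sat
x2 = 1 - x1 = 1 - 0.36 = 0.64
P = 0.36*98 + 0.64*119
P = 35.28 + 76.16
P = 111.44 kPa


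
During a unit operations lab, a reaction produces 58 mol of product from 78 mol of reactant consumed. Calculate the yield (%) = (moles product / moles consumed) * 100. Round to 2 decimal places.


Yield = (moles product / moles consumed) * 100%
Yield = (58 / 78) * 100
Yield = 0.7436 * 100
Yield = 74.36%


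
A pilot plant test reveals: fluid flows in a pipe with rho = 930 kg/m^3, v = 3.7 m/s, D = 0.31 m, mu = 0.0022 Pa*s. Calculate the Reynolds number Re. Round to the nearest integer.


Re = rho * v * D / mu
Re = 930 * 3.7 * 0.31 / 0.0022
Re = 1066.71 / 0.0022
Re = 484868


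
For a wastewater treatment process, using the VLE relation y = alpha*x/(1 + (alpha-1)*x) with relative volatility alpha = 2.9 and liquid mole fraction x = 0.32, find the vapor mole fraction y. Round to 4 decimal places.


y = alpha*x / (1 + (alpha-1)*x)
y = 2.9*0.32 / (1 + (2.9-1)*0.32)
y = 0.928 / (1 + 0.608)
y = 0.928 / 1.608
y = 0.5771


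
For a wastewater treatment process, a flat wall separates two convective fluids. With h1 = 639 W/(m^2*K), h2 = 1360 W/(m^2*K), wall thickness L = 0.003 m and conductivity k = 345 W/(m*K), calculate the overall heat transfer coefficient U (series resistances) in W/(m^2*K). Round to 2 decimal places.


1/U = 1/h1 + L/k + 1/h2
1/U = 1/639 + 0.003/345 + 1/1360
1/U = 0.0015649452 + 8.6957e-06 + 0.0007352941
1/U = 0.002308935
U = 433.10 W/(m^2*K)


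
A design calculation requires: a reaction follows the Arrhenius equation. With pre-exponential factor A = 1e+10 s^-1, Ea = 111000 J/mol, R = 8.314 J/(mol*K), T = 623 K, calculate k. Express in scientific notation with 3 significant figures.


k = A * exp(-Ea/(R*T))
k = 1e+10 * exp(-111000 / (8.314 * 623))
k = 1e+10 * exp(-21.430135)
k = 4.93e+00


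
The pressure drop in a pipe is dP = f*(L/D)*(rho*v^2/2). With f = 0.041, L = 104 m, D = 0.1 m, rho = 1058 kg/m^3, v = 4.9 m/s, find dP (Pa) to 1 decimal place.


dP = f * (L/D) * (rho*v^2/2)
dP = 0.041 * (104/0.1) * (1058*4.9^2/2)
L/D = 1040.0
rho*v^2/2 = 1058*24.01/2 = 12701.29
dP = 0.041 * 1040.0 * 12701.29
dP = 541583.0 Pa


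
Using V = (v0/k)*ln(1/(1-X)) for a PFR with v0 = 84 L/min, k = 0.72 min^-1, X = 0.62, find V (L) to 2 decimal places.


V = (v0/k) * ln(1/(1-X))
V = (84/0.72) * ln(1/(1-0.62))
V = 116.666667 * ln(2.631579)
V = 116.666667 * 0.967584
V = 112.88 L


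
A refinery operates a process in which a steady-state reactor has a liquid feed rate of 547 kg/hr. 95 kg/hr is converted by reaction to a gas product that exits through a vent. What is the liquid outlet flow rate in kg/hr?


Steady-state mass balance on the main outlet: F_out = F_in - F_removed
F_out = 547 - 95
F_out = 452 kg/hr


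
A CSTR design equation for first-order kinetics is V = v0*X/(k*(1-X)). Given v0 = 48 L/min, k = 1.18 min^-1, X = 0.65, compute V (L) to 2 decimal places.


V = v0 * X / (k * (1 - X))
V = 48 * 0.65 / (1.18 * (1 - 0.65))
V = 31.2 / (1.18 * 0.35)
V = 31.2 / 0.413
V = 75.54 L


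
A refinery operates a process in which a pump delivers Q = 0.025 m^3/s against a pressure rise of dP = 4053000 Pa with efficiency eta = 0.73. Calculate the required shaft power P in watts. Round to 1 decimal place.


P = Q * dP / eta
P = 0.025 * 4053000 / 0.73
P = 101325.0 / 0.73
P = 138801.4 W


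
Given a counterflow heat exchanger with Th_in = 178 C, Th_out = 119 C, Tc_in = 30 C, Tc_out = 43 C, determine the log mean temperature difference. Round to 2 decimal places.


dT1 = Th_in - Tc_out = 178 - 43 = 135
dT2 = Th_out - Tc_in = 119 - 30 = 89
LMTD = (dT1 - dT2) / ln(dT1/dT2)
LMTD = (135 - 89) / ln(135/89)
LMTD = 110.41 K


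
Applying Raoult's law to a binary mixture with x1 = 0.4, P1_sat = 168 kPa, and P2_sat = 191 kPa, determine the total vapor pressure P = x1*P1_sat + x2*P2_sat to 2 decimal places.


P = x1*P1_sat + x2*P2_sat
x2 = 1 - x1 = 1 - 0.4 = 0.6
P = 0.4*168 + 0.6*191
P = 67.2 + 114.6
P = 181.80 kPa


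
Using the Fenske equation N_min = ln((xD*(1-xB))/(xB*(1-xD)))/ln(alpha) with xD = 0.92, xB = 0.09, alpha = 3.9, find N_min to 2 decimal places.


N_min = ln((xD*(1-xB))/(xB*(1-xD))) / ln(alpha)
Numerator inside ln: 0.8372 / 0.0072 = 116.277778
ln(116.277778) = 4.755982
ln(alpha) = ln(3.9) = 1.360977
N_min = 4.755982 / 1.360977 = 3.49


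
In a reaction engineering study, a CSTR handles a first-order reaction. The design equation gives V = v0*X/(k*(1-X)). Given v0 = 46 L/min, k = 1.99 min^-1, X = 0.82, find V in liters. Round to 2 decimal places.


V = v0 * X / (k * (1 - X))
V = 46 * 0.82 / (1.99 * (1 - 0.82))
V = 37.72 / (1.99 * 0.18)
V = 37.72 / 0.3582
V = 105.30 L


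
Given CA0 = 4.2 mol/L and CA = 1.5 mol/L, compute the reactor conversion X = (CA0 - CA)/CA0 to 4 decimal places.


X = (CA0 - CA) / CA0
X = (4.2 - 1.5) / 4.2
X = 2.7 / 4.2
X = 0.6429


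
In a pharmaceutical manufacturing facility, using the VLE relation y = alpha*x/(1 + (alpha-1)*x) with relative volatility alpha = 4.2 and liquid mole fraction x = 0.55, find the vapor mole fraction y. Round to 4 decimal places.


y = alpha*x / (1 + (alpha-1)*x)
y = 4.2*0.55 / (1 + (4.2-1)*0.55)
y = 2.31 / (1 + 1.76)
y = 2.31 / 2.76
y = 0.8370


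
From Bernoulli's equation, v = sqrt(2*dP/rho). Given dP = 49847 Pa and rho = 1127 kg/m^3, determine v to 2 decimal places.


v = sqrt(2*dP/rho)
v = sqrt(2*49847/1127)
v = sqrt(88.459627)
v = 9.41 m/s


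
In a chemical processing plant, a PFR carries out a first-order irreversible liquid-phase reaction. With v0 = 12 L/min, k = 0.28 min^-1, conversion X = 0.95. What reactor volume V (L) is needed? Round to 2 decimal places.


V = (v0/k) * ln(1/(1-X))
V = (12/0.28) * ln(1/(1-0.95))
V = 42.857143 * ln(20.0)
V = 42.857143 * 2.995732
V = 128.39 L


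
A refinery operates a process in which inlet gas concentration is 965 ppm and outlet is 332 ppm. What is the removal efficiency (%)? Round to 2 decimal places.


Efficiency = (G_in - G_out) / G_in * 100%
Efficiency = (965 - 332) / 965 * 100
Efficiency = 633 / 965 * 100
Efficiency = 65.60%


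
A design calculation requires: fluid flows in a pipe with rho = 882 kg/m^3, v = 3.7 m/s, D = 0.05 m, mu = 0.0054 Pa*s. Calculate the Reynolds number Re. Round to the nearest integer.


Re = rho * v * D / mu
Re = 882 * 3.7 * 0.05 / 0.0054
Re = 163.17 / 0.0054
Re = 30217


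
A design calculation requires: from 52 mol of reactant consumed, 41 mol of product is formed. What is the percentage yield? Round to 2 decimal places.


Yield = (moles product / moles consumed) * 100%
Yield = (41 / 52) * 100
Yield = 0.7885 * 100
Yield = 78.85%


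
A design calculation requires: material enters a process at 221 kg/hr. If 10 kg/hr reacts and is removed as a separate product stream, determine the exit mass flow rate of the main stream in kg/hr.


Steady-state mass balance on the main outlet: F_out = F_in - F_removed
F_out = 221 - 10
F_out = 211 kg/hr


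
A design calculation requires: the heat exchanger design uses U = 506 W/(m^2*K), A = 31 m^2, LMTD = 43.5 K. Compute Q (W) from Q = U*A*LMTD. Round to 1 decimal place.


Q = U * A * LMTD
Q = 506 * 31 * 43.5
Q = 682341.0 W


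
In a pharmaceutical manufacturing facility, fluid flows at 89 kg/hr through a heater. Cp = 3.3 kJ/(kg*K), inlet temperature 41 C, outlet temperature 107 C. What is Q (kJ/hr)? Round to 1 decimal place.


Q = m_dot * Cp * (T2 - T1)
Q = 89 * 3.3 * (107 - 41)
Q = 89 * 3.3 * 66
Q = 19384.2 kJ/hr


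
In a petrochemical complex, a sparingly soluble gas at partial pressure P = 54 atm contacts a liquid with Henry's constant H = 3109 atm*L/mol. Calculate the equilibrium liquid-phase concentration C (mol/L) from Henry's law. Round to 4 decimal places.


C = P / H
C = 54 / 3109
C = 0.0174 mol/L


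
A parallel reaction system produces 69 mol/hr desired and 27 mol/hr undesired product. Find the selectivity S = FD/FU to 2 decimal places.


S = desired product rate / undesired product rate
S = 69 / 27
S = 2.56


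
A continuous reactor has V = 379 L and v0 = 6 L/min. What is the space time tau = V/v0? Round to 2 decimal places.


tau = V / v0
tau = 379 / 6
tau = 63.17 min


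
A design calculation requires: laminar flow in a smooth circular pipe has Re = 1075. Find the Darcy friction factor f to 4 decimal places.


f = 64 / Re
f = 64 / 1075
f = 0.0595


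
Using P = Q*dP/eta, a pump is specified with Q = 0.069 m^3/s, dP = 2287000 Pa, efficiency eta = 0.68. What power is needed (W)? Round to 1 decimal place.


P = Q * dP / eta
P = 0.069 * 2287000 / 0.68
P = 157803.0 / 0.68
P = 232063.2 W


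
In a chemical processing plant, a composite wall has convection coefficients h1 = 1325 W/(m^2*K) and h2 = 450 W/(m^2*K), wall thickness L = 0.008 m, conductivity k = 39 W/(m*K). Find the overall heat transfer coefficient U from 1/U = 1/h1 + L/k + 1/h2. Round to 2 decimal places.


1/U = 1/h1 + L/k + 1/h2
1/U = 1/1325 + 0.008/39 + 1/450
1/U = 0.000754717 + 0.0002051282 + 0.0022222222
1/U = 0.0031820674
U = 314.26 W/(m^2*K)


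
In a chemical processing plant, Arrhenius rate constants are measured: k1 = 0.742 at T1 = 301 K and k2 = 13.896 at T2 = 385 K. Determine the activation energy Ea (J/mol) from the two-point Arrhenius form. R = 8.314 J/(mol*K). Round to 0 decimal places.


Ea = R * ln(k2/k1) / (1/T1 - 1/T2)
ln(k2/k1) = ln(13.896/0.742) = 2.9300071
1/T1 - 1/T2 = 1/301 - 1/385 = 0.000724856539
Ea = 8.314 * 2.9300071 / 0.000724856539
Ea = 33607 J/mol


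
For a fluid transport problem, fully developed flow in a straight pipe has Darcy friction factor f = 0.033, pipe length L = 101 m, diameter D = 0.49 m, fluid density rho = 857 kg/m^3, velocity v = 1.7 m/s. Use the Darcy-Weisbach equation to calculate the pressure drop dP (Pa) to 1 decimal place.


dP = f * (L/D) * (rho*v^2/2)
dP = 0.033 * (101/0.49) * (857*1.7^2/2)
L/D = 206.12244898
rho*v^2/2 = 857*2.89/2 = 1238.365
dP = 0.033 * 206.12244898 * 1238.365
dP = 8423.4 Pa


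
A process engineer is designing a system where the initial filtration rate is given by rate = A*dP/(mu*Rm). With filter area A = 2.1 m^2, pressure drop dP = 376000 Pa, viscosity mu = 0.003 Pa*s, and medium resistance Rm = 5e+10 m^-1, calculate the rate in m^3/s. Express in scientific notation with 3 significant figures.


rate = A * dP / (mu * Rm)
rate = 2.1 * 376000 / (0.003 * 5e+10)
rate = 789600.0 / 1.500e+08
rate = 5.26e-03 m^3/s


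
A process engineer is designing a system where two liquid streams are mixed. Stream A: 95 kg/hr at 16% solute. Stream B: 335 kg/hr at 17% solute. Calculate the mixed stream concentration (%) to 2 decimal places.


Mass balance on solute: F1*x1 + F2*x2 = F3*x3
F3 = F1 + F2 = 95 + 335 = 430 kg/hr
x3 = (F1*x1 + F2*x2)/F3
x3 = (95*0.16 + 335*0.17) / 430
x3 = 16.78%


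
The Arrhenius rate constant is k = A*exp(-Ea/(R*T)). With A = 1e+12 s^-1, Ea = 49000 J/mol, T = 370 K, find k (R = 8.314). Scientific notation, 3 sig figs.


k = A * exp(-Ea/(R*T))
k = 1e+12 * exp(-49000 / (8.314 * 370))
k = 1e+12 * exp(-15.928847)
k = 1.21e+05


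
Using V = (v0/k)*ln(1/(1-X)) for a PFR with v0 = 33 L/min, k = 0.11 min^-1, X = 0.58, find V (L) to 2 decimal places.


V = (v0/k) * ln(1/(1-X))
V = (33/0.11) * ln(1/(1-0.58))
V = 300.0 * ln(2.380952)
V = 300.0 * 0.8675
V = 260.25 L


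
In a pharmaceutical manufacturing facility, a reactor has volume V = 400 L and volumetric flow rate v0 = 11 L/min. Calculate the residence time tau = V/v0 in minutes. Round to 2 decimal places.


tau = V / v0
tau = 400 / 11
tau = 36.36 min


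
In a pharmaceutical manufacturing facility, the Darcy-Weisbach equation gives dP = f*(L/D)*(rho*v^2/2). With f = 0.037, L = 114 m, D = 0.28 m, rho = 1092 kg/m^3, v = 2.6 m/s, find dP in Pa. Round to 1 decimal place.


dP = f * (L/D) * (rho*v^2/2)
dP = 0.037 * (114/0.28) * (1092*2.6^2/2)
L/D = 407.14285714
rho*v^2/2 = 1092*6.76/2 = 3690.96
dP = 0.037 * 407.14285714 * 3690.96
dP = 55601.7 Pa


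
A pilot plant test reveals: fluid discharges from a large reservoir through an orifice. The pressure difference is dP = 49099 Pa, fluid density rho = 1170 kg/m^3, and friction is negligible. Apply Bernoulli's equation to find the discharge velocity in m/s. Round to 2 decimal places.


v = sqrt(2*dP/rho)
v = sqrt(2*49099/1170)
v = sqrt(83.929915)
v = 9.16 m/s


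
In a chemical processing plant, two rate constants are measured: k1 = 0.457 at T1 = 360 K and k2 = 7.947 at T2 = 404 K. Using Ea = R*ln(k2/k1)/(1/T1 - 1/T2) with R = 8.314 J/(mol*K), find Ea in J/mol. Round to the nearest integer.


Ea = R * ln(k2/k1) / (1/T1 - 1/T2)
ln(k2/k1) = ln(7.947/0.457) = 2.8558664
1/T1 - 1/T2 = 1/360 - 1/404 = 0.000302530253
Ea = 8.314 * 2.8558664 / 0.000302530253
Ea = 78484 J/mol


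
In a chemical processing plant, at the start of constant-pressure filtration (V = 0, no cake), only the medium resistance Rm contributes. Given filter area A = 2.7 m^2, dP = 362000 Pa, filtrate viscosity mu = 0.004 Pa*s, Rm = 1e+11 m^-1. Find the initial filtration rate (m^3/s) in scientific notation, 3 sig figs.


rate = A * dP / (mu * Rm)
rate = 2.7 * 362000 / (0.004 * 1e+11)
rate = 977400.0 / 4.000e+08
rate = 2.44e-03 m^3/s


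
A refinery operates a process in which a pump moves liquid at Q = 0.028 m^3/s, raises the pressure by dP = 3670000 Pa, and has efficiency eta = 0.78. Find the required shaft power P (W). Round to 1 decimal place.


P = Q * dP / eta
P = 0.028 * 3670000 / 0.78
P = 102760.0 / 0.78
P = 131743.6 W


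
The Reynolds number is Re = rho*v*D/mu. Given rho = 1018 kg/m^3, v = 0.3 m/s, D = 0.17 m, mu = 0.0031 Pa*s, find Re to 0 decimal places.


Re = rho * v * D / mu
Re = 1018 * 0.3 * 0.17 / 0.0031
Re = 51.918 / 0.0031
Re = 16748


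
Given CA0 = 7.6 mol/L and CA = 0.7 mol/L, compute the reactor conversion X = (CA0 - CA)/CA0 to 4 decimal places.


X = (CA0 - CA) / CA0
X = (7.6 - 0.7) / 7.6
X = 6.9 / 7.6
X = 0.9079


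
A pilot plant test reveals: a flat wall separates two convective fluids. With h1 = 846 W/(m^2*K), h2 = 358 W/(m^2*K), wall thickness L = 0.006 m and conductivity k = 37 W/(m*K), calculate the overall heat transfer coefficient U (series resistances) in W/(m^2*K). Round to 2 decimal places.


1/U = 1/h1 + L/k + 1/h2
1/U = 1/846 + 0.006/37 + 1/358
1/U = 0.0011820331 + 0.0001621622 + 0.0027932961
1/U = 0.0041374914
U = 241.69 W/(m^2*K)


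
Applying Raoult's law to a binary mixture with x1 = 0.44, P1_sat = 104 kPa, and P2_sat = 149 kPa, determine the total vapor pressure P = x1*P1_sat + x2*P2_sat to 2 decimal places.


P = x1*P1_sat + x2*P2_sat
x2 = 1 - x1 = 1 - 0.44 = 0.56
P = 0.44*104 + 0.56*149
P = 45.76 + 83.44
P = 129.20 kPa


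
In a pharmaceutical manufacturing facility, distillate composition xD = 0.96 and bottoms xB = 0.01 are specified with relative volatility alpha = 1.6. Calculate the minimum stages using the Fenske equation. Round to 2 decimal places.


N_min = ln((xD*(1-xB))/(xB*(1-xD))) / ln(alpha)
Numerator inside ln: 0.9504 / 0.0004 = 2376.0
ln(2376.0) = 7.773174
ln(alpha) = ln(1.6) = 0.470004
N_min = 7.773174 / 0.470004 = 16.54


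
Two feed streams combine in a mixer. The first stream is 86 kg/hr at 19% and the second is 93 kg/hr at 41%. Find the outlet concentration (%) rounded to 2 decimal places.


Mass balance on solute: F1*x1 + F2*x2 = F3*x3
F3 = F1 + F2 = 86 + 93 = 179 kg/hr
x3 = (F1*x1 + F2*x2)/F3
x3 = (86*0.19 + 93*0.41) / 179
x3 = 30.43%


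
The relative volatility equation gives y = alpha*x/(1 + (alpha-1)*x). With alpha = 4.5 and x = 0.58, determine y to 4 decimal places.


y = alpha*x / (1 + (alpha-1)*x)
y = 4.5*0.58 / (1 + (4.5-1)*0.58)
y = 2.61 / (1 + 2.03)
y = 2.61 / 3.03
y = 0.8614


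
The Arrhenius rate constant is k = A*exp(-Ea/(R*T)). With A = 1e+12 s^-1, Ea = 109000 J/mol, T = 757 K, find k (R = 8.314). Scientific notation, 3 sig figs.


k = A * exp(-Ea/(R*T))
k = 1e+12 * exp(-109000 / (8.314 * 757))
k = 1e+12 * exp(-17.318912)
k = 3.01e+04


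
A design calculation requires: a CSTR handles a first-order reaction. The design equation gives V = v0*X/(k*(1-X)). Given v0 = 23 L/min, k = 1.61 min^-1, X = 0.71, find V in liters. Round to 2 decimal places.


V = v0 * X / (k * (1 - X))
V = 23 * 0.71 / (1.61 * (1 - 0.71))
V = 16.33 / (1.61 * 0.29)
V = 16.33 / 0.4669
V = 34.98 L


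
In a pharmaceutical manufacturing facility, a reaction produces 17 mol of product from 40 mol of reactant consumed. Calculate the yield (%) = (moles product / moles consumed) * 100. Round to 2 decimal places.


Yield = (moles product / moles consumed) * 100%
Yield = (17 / 40) * 100
Yield = 0.425 * 100
Yield = 42.50%


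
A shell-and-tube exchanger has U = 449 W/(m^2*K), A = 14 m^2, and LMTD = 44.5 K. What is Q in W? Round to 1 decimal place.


Q = U * A * LMTD
Q = 449 * 14 * 44.5
Q = 279727.0 W


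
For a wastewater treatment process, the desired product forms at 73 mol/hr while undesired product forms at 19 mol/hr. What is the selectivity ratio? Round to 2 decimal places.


S = desired product rate / undesired product rate
S = 73 / 19
S = 3.84


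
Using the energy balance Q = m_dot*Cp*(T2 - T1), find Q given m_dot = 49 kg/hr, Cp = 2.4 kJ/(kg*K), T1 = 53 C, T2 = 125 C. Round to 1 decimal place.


Q = m_dot * Cp * (T2 - T1)
Q = 49 * 2.4 * (125 - 53)
Q = 49 * 2.4 * 72
Q = 8467.2 kJ/hr


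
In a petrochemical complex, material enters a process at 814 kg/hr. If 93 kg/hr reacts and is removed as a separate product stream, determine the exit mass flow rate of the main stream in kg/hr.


Steady-state mass balance on the main outlet: F_out = F_in - F_removed
F_out = 814 - 93
F_out = 721 kg/hr


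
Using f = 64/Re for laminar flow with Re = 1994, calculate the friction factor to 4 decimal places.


f = 64 / Re
f = 64 / 1994
f = 0.0321


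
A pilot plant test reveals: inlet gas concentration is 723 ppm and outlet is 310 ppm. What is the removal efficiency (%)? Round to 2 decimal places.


Efficiency = (G_in - G_out) / G_in * 100%
Efficiency = (723 - 310) / 723 * 100
Efficiency = 413 / 723 * 100
Efficiency = 57.12%


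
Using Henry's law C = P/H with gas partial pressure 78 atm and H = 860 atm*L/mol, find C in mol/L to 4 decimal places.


C = P / H
C = 78 / 860
C = 0.0907 mol/L


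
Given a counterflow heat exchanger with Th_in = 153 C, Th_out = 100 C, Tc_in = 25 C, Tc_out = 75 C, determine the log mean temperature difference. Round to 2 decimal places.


dT1 = Th_in - Tc_out = 153 - 75 = 78
dT2 = Th_out - Tc_in = 100 - 25 = 75
LMTD = (dT1 - dT2) / ln(dT1/dT2)
LMTD = (78 - 75) / ln(78/75)
LMTD = 76.49 K


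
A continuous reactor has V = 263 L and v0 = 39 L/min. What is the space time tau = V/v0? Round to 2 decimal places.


tau = V / v0
tau = 263 / 39
tau = 6.74 min


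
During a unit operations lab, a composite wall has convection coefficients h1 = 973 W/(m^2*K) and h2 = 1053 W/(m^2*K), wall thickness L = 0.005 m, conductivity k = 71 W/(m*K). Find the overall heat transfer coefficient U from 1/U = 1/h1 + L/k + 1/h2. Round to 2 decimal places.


1/U = 1/h1 + L/k + 1/h2
1/U = 1/973 + 0.005/71 + 1/1053
1/U = 0.0010277492 + 7.04225e-05 + 0.0009496676
1/U = 0.0020478393
U = 488.32 W/(m^2*K)


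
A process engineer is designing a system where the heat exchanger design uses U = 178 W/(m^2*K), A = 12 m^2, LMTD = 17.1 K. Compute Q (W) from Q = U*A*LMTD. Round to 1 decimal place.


Q = U * A * LMTD
Q = 178 * 12 * 17.1
Q = 36525.6 W


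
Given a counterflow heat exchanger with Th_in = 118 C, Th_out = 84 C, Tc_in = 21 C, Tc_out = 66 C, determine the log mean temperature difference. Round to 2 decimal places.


dT1 = Th_in - Tc_out = 118 - 66 = 52
dT2 = Th_out - Tc_in = 84 - 21 = 63
LMTD = (dT1 - dT2) / ln(dT1/dT2)
LMTD = (52 - 63) / ln(52/63)
LMTD = 57.32 K


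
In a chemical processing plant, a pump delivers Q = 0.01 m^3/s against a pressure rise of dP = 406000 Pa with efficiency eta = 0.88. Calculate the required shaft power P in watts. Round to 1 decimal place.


P = Q * dP / eta
P = 0.01 * 406000 / 0.88
P = 4060.0 / 0.88
P = 4613.6 W


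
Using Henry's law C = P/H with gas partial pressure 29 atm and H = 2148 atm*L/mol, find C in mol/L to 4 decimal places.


C = P / H
C = 29 / 2148
C = 0.0135 mol/L


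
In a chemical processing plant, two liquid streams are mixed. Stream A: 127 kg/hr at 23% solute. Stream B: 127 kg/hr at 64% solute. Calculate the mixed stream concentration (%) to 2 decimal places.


Mass balance on solute: F1*x1 + F2*x2 = F3*x3
F3 = F1 + F2 = 127 + 127 = 254 kg/hr
x3 = (F1*x1 + F2*x2)/F3
x3 = (127*0.23 + 127*0.64) / 254
x3 = 43.50%


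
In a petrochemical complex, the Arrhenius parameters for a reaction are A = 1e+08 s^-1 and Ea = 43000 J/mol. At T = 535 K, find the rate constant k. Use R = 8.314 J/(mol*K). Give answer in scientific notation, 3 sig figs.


k = A * exp(-Ea/(R*T))
k = 1e+08 * exp(-43000 / (8.314 * 535))
k = 1e+08 * exp(-9.667288)
k = 6.33e+03


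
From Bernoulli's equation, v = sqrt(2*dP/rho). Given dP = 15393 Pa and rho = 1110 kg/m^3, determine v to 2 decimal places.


v = sqrt(2*dP/rho)
v = sqrt(2*15393/1110)
v = sqrt(27.735135)
v = 5.27 m/s


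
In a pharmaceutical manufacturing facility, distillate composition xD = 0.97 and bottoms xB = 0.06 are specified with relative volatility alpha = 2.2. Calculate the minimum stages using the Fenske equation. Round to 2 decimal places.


N_min = ln((xD*(1-xB))/(xB*(1-xD))) / ln(alpha)
Numerator inside ln: 0.9118 / 0.0018 = 506.555556
ln(506.555556) = 6.227634
ln(alpha) = ln(2.2) = 0.788457
N_min = 6.227634 / 0.788457 = 7.90


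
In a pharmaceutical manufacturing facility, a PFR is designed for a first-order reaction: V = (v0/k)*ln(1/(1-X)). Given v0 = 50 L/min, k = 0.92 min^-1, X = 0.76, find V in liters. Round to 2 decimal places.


V = (v0/k) * ln(1/(1-X))
V = (50/0.92) * ln(1/(1-0.76))
V = 54.347826 * ln(4.166667)
V = 54.347826 * 1.427116
V = 77.56 L


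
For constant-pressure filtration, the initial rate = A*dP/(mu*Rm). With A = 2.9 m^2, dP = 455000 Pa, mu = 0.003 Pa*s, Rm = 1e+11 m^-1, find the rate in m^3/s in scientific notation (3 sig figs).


rate = A * dP / (mu * Rm)
rate = 2.9 * 455000 / (0.003 * 1e+11)
rate = 1319500.0 / 3.000e+08
rate = 4.40e-03 m^3/s


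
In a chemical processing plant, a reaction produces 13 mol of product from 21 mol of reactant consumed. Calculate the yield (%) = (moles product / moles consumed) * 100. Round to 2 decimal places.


Yield = (moles product / moles consumed) * 100%
Yield = (13 / 21) * 100
Yield = 0.619 * 100
Yield = 61.90%


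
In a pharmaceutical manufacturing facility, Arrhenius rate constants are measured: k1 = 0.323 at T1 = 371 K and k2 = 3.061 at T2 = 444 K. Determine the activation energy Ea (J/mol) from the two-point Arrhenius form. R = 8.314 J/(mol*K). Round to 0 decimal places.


Ea = R * ln(k2/k1) / (1/T1 - 1/T2)
ln(k2/k1) = ln(3.061/0.323) = 2.2488446
1/T1 - 1/T2 = 1/371 - 1/444 = 0.000443165538
Ea = 8.314 * 2.2488446 / 0.000443165538
Ea = 42189 J/mol


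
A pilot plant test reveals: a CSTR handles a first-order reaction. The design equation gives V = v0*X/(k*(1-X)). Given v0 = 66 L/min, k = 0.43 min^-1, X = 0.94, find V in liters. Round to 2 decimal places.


V = v0 * X / (k * (1 - X))
V = 66 * 0.94 / (0.43 * (1 - 0.94))
V = 62.04 / (0.43 * 0.06)
V = 62.04 / 0.0258
V = 2404.65 L
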